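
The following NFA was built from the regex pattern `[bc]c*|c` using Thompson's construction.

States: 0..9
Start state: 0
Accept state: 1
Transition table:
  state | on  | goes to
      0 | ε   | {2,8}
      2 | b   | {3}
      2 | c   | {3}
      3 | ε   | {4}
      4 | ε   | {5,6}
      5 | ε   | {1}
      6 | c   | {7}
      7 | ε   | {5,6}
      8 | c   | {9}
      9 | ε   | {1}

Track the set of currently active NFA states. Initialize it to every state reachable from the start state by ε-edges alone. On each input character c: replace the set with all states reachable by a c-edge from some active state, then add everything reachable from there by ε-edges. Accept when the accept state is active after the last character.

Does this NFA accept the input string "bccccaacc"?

start: ε-closure({0}) = {0,2,8}
'b' @ 1: {1,3,4,5,6}  (accept∈set)
'c' @ 2: {1,5,6,7}  (accept∈set)
'c' @ 3: {1,5,6,7}  (accept∈set)
'c' @ 4: {1,5,6,7}  (accept∈set)
'c' @ 5: {1,5,6,7}  (accept∈set)
'a' @ 6: {}  — no active states
rest 'acc' ignored (set empty)
final: {}; accept 1 not in set

Answer: REJECT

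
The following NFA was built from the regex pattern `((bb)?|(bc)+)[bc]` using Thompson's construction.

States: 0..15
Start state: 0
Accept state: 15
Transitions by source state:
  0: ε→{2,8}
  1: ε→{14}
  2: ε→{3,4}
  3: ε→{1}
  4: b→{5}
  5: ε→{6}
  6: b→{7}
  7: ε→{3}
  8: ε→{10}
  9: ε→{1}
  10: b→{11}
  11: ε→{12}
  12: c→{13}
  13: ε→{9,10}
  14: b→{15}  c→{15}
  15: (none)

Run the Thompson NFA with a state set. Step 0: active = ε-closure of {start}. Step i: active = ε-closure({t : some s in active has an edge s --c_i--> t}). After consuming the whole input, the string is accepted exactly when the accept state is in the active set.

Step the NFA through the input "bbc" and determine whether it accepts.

initial (ε-close {0}): {0,1,2,3,4,8,10,14}
'b' @ 1: {5,6,11,12,15}  [accepting]
'b' @ 2: {1,3,7,14}
'c' @ 3: {15}  [accepting]
end set {15} — state 15 in

Answer: ACCEPT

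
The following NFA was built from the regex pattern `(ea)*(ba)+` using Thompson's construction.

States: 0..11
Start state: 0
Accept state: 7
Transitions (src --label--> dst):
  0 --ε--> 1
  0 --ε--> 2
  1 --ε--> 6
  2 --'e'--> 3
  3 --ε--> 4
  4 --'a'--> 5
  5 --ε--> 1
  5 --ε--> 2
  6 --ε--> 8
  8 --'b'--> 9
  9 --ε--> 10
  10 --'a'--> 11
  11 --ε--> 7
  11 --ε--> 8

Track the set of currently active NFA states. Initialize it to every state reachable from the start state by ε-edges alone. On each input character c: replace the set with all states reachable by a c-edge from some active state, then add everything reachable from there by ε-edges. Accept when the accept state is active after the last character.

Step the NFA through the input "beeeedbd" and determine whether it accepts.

Answer: REJECT

Derivation:
start: ε-closure({0}) = {0,1,2,6,8}
'b' @ 1: {9,10}
'e' @ 2: {}  — state set empty
rest 'eeedbd' ignored (set empty)
end set {} — state 7 not in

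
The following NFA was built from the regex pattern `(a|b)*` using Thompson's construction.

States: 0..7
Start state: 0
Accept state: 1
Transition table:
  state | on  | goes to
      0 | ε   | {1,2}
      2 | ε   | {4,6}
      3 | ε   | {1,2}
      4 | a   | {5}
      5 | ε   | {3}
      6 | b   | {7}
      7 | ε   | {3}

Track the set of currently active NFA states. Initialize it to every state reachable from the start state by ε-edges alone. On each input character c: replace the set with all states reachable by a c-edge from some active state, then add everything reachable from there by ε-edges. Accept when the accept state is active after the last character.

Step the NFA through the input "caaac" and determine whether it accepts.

S₀ = ε-closure({0}) = {0,1,2,4,6}
'c' @ 1: {}  — state set empty
rest 'aaac' ignored (set empty)
final: {}; accept 1 not in set

Answer: REJECT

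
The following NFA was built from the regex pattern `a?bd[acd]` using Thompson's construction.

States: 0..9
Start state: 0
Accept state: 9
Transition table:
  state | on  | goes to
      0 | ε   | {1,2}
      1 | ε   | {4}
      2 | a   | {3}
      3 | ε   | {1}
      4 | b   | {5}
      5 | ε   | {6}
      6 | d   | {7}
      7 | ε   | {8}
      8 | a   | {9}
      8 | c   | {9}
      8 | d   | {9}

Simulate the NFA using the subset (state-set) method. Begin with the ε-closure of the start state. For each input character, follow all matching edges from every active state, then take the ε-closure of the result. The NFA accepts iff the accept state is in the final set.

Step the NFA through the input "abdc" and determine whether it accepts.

Answer: ACCEPT

Derivation:
S₀ = ε-closure({0}) = {0,1,2,4}
'a' @ 1: {1,3,4}
'b' @ 2: {5,6}
'd' @ 3: {7,8}
'c' @ 4: {9}  (accept∈set)
after full input: {9}  (accept=9 in)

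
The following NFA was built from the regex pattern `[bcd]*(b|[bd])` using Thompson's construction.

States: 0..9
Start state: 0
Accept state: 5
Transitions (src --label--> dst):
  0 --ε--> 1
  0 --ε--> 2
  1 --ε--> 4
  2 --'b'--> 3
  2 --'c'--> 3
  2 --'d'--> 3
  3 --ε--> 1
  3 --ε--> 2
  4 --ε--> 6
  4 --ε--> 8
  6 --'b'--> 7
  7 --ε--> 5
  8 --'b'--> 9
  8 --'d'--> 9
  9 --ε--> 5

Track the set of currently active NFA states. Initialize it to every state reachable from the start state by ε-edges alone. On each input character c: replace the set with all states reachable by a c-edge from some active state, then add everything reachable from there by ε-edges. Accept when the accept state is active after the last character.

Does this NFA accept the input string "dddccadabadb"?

start: ε-closure({0}) = {0,1,2,4,6,8}
'd' @ 1: {1,2,3,4,5,6,8,9}  (accept∈set)
'd' @ 2: {1,2,3,4,5,6,8,9}  (accept∈set)
'd' @ 3: {1,2,3,4,5,6,8,9}  (accept∈set)
'c' @ 4: {1,2,3,4,6,8}
'c' @ 5: {1,2,3,4,6,8}
'a' @ 6: {}  — state set empty
rest 'dabadb' ignored (set empty)
end set {} — state 5 not in

Answer: REJECT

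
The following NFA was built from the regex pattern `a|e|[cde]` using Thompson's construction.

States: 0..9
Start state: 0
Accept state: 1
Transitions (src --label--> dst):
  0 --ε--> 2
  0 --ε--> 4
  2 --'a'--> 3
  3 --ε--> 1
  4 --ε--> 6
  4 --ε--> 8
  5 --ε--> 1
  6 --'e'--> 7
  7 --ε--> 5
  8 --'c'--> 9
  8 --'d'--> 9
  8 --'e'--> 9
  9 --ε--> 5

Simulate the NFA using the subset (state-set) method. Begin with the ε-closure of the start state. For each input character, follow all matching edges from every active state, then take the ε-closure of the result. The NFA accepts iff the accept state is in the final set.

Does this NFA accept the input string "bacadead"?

Answer: REJECT

Trace:
S₀ = ε-closure({0}) = {0,2,4,6,8}
'b' @ 1: {}  — no active states
rest 'acadead' ignored (set empty)
after full input: {}  (accept=1 not in)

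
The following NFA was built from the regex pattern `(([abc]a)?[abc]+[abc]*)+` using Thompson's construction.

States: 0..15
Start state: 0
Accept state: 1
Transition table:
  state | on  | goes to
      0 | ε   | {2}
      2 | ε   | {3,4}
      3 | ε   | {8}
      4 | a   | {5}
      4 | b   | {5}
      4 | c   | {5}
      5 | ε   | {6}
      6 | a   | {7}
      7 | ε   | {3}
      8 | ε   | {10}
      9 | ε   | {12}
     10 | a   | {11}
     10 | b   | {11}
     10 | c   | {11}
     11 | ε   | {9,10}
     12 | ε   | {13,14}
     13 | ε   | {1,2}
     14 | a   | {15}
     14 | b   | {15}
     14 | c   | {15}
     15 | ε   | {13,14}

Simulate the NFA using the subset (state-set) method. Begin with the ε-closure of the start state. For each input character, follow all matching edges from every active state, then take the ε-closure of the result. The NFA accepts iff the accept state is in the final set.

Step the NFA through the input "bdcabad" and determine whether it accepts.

Answer: REJECT

Trace:
start: ε-closure({0}) = {0,2,3,4,8,10}
'b' @ 1: {1,2,3,4,5,6,8,9,10,11,12,13,14}  [accepting]
'd' @ 2: {}  — no active states
rest 'cabad' ignored (set empty)
after full input: {}  (accept=1 not in)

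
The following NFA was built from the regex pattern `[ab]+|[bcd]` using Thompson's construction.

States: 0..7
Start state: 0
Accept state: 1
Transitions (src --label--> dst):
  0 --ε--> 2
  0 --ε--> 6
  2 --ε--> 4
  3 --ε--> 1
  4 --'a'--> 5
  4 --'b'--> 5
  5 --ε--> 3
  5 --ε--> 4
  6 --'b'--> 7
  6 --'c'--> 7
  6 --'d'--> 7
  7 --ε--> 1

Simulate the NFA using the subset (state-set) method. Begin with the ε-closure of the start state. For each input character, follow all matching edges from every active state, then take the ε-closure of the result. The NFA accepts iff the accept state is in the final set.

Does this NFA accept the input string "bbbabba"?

S₀ = ε-closure({0}) = {0,2,4,6}
'b' @ 1: {1,3,4,5,7}  [accepting]
'b' @ 2: {1,3,4,5}  [accepting]
'b' @ 3: {1,3,4,5}  [accepting]
'a' @ 4: {1,3,4,5}  [accepting]
'b' @ 5: {1,3,4,5}  [accepting]
'b' @ 6: {1,3,4,5}  [accepting]
'a' @ 7: {1,3,4,5}  [accepting]
final: {1,3,4,5}; accept 1 in set

Answer: ACCEPT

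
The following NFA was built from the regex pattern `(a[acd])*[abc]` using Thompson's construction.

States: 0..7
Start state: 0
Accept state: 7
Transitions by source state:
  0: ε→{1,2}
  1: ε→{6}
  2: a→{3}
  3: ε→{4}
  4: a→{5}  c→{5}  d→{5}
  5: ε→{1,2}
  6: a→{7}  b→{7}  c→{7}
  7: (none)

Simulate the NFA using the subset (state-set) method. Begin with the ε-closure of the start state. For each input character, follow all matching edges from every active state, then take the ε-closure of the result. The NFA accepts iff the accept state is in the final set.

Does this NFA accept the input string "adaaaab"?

Answer: ACCEPT

Steps:
S₀ = ε-closure({0}) = {0,1,2,6}
'a' @ 1: {3,4,7}  [accepting]
'd' @ 2: {1,2,5,6}
'a' @ 3: {3,4,7}  [accepting]
'a' @ 4: {1,2,5,6}
'a' @ 5: {3,4,7}  [accepting]
'a' @ 6: {1,2,5,6}
'b' @ 7: {7}  [accepting]
final: {7}; accept 7 in set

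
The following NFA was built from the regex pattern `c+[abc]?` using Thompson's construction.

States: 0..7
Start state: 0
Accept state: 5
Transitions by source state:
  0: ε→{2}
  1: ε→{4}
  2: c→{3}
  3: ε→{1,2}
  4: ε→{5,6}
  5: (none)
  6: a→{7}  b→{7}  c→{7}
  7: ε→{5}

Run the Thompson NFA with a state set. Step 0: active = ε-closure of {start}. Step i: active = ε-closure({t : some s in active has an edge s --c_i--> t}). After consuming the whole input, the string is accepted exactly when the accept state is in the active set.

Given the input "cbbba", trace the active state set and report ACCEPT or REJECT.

S₀ = ε-closure({0}) = {0,2}
'c' @ 1: {1,2,3,4,5,6}  [accepting]
'b' @ 2: {5,7}  [accepting]
'b' @ 3: {}  — no active states
rest 'ba' ignored (set empty)
end set {} — state 5 not in

Answer: REJECT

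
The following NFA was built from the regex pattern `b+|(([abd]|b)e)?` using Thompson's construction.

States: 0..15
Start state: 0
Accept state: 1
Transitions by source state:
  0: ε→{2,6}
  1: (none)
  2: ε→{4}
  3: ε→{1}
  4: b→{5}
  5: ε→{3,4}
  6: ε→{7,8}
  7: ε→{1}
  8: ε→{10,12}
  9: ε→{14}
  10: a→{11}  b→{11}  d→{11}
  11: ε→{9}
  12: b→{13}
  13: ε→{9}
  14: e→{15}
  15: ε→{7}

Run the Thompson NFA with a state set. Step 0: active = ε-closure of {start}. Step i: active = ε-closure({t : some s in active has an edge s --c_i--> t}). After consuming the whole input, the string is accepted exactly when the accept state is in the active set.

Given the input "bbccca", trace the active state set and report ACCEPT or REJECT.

Answer: REJECT

Trace:
S₀ = ε-closure({0}) = {0,1,2,4,6,7,8,10,12}
'b' @ 1: {1,3,4,5,9,11,13,14}  ✓accept
'b' @ 2: {1,3,4,5}  ✓accept
'c' @ 3: {}  — state set empty
rest 'cca' ignored (set empty)
final: {}; accept 1 not in set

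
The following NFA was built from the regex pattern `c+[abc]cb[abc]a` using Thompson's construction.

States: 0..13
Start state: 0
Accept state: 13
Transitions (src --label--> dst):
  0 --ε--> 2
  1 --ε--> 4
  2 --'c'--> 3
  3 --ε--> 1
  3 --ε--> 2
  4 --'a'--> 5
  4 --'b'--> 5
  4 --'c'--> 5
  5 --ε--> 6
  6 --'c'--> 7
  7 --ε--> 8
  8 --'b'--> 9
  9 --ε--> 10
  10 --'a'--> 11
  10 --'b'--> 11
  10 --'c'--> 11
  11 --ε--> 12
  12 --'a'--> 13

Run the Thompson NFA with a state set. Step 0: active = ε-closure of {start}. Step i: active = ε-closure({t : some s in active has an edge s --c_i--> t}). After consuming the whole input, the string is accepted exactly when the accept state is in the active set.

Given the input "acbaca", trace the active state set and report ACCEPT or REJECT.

Answer: REJECT

Trace:
initial (ε-close {0}): {0,2}
'a' @ 1: {}  — state set empty
rest 'cbaca' ignored (set empty)
final: {}; accept 13 not in set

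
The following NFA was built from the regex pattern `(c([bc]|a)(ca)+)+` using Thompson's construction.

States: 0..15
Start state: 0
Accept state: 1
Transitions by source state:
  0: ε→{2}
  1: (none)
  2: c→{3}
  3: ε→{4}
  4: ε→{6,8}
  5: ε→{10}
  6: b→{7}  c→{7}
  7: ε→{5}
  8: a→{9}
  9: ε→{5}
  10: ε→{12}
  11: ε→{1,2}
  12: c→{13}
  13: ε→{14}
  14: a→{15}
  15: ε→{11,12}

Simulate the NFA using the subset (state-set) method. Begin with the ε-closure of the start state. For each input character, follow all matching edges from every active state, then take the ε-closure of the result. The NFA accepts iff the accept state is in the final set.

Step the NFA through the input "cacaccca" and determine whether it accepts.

Answer: ACCEPT

Derivation:
start: ε-closure({0}) = {0,2}
'c' @ 1: {3,4,6,8}
'a' @ 2: {5,9,10,12}
'c' @ 3: {13,14}
'a' @ 4: {1,2,11,12,15}  [accepting]
'c' @ 5: {3,4,6,8,13,14}
'c' @ 6: {5,7,10,12}
'c' @ 7: {13,14}
'a' @ 8: {1,2,11,12,15}  [accepting]
after full input: {1,2,11,12,15}  (accept=1 in)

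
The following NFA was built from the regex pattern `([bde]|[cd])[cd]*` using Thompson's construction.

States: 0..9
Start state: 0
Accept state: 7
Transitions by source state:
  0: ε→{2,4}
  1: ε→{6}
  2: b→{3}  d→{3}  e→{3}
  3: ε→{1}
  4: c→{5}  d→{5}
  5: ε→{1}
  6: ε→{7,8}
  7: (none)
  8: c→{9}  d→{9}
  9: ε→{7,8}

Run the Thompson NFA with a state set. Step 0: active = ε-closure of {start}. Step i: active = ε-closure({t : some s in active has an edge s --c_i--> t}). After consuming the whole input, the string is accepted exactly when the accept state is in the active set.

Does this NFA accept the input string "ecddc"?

S₀ = ε-closure({0}) = {0,2,4}
'e' @ 1: {1,3,6,7,8}  ✓accept
'c' @ 2: {7,8,9}  ✓accept
'd' @ 3: {7,8,9}  ✓accept
'd' @ 4: {7,8,9}  ✓accept
'c' @ 5: {7,8,9}  ✓accept
after full input: {7,8,9}  (accept=7 in)

Answer: ACCEPT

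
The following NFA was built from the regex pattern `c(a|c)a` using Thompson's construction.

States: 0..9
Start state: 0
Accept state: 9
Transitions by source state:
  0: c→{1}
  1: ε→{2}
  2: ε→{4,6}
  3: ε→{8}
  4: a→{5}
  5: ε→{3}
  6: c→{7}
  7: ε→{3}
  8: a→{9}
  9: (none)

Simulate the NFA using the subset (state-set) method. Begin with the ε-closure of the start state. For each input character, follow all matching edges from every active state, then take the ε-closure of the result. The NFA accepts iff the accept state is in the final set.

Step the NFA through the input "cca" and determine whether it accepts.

Answer: ACCEPT

Trace:
start: ε-closure({0}) = {0}
'c' @ 1: {1,2,4,6}
'c' @ 2: {3,7,8}
'a' @ 3: {9}  (accept∈set)
after full input: {9}  (accept=9 in)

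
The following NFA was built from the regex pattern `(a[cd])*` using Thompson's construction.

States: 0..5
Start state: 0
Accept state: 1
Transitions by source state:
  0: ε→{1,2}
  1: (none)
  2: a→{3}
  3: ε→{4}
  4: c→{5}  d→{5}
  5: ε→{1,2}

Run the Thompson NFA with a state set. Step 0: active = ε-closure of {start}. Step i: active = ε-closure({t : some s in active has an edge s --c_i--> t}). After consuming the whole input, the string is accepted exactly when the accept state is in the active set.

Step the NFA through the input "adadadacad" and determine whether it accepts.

initial (ε-close {0}): {0,1,2}
'a' @ 1: {3,4}
'd' @ 2: {1,2,5}  ✓accept
'a' @ 3: {3,4}
'd' @ 4: {1,2,5}  ✓accept
'a' @ 5: {3,4}
'd' @ 6: {1,2,5}  ✓accept
'a' @ 7: {3,4}
'c' @ 8: {1,2,5}  ✓accept
'a' @ 9: {3,4}
'd' @ 10: {1,2,5}  ✓accept
end set {1,2,5} — state 1 in

Answer: ACCEPT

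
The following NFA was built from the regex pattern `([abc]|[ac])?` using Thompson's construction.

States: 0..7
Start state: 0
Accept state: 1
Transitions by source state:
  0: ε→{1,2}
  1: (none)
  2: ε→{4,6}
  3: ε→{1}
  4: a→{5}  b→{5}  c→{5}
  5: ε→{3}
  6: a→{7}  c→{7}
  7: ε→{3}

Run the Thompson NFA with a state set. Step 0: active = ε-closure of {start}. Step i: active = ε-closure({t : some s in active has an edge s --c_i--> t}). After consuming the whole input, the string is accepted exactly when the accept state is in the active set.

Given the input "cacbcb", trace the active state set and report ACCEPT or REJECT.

S₀ = ε-closure({0}) = {0,1,2,4,6}
'c' @ 1: {1,3,5,7}  [accepting]
'a' @ 2: {}  — dead — no transitions
rest 'cbcb' ignored (set empty)
after full input: {}  (accept=1 not in)

Answer: REJECT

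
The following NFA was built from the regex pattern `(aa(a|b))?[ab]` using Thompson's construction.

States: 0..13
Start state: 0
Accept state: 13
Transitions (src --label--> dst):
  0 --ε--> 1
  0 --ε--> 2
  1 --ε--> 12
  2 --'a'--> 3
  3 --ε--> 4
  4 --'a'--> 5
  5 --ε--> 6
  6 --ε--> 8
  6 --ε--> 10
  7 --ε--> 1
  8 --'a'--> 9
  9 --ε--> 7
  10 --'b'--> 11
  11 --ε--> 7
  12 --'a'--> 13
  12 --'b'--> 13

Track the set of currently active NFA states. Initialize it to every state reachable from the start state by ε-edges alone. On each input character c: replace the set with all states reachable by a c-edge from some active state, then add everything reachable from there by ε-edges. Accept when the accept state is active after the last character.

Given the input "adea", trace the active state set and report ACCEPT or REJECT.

initial (ε-close {0}): {0,1,2,12}
'a' @ 1: {3,4,13}  [accepting]
'd' @ 2: {}  — dead — no transitions
rest 'ea' ignored (set empty)
after full input: {}  (accept=13 not in)

Answer: REJECT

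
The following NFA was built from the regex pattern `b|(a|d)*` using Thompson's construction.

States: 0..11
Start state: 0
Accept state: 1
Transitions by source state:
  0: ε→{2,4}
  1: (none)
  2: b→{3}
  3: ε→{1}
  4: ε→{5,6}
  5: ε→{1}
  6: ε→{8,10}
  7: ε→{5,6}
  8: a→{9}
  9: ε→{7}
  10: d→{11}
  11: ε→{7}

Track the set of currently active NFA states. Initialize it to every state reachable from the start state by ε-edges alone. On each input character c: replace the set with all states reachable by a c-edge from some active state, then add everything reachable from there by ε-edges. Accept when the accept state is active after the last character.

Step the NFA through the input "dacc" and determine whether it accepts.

S₀ = ε-closure({0}) = {0,1,2,4,5,6,8,10}
'd' @ 1: {1,5,6,7,8,10,11}  [accepting]
'a' @ 2: {1,5,6,7,8,9,10}  [accepting]
'c' @ 3: {}  — state set empty
rest 'c' ignored (set empty)
after full input: {}  (accept=1 not in)

Answer: REJECT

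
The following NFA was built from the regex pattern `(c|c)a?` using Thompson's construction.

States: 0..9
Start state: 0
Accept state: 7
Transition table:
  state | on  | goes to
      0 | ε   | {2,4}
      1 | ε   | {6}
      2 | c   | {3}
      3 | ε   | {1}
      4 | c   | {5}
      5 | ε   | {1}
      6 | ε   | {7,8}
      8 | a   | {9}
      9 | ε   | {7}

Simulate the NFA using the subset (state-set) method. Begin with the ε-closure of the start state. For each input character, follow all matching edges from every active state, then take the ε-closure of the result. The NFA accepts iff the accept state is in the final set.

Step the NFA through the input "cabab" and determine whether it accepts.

initial (ε-close {0}): {0,2,4}
'c' @ 1: {1,3,5,6,7,8}  ✓accept
'a' @ 2: {7,9}  ✓accept
'b' @ 3: {}  — no active states
rest 'ab' ignored (set empty)
final: {}; accept 7 not in set

Answer: REJECT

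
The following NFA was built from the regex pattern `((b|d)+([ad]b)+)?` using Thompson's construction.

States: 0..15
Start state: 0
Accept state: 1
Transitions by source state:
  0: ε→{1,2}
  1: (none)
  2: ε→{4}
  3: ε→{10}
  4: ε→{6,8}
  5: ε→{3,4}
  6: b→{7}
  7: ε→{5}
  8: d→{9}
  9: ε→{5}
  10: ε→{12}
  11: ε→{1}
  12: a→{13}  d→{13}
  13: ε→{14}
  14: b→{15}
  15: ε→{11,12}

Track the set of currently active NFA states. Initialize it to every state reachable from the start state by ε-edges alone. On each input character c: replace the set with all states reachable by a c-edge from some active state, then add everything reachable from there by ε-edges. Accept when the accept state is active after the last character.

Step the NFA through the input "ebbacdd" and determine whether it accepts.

Answer: REJECT

Steps:
S₀ = ε-closure({0}) = {0,1,2,4,6,8}
'e' @ 1: {}  — dead — no transitions
rest 'bbacdd' ignored (set empty)
final: {}; accept 1 not in set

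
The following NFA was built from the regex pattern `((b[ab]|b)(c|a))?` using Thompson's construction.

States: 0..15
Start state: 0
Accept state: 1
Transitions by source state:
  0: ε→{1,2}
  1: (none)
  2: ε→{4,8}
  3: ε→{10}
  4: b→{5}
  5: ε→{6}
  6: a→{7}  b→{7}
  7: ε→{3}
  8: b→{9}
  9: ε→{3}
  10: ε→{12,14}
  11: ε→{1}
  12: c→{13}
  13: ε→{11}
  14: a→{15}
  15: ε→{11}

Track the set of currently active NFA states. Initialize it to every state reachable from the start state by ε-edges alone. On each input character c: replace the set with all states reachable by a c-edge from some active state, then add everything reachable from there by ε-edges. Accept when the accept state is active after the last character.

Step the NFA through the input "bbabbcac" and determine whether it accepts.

Answer: REJECT

Steps:
initial (ε-close {0}): {0,1,2,4,8}
'b' @ 1: {3,5,6,9,10,12,14}
'b' @ 2: {3,7,10,12,14}
'a' @ 3: {1,11,15}  ✓accept
'b' @ 4: {}  — state set empty
rest 'bcac' ignored (set empty)
end set {} — state 1 not in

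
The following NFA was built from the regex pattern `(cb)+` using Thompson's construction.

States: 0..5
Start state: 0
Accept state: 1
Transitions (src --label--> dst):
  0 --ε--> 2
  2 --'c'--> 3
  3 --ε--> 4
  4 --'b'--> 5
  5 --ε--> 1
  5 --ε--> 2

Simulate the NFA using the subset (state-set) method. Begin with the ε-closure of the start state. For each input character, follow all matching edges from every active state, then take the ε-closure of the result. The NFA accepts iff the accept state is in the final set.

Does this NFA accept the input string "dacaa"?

Answer: REJECT

Steps:
initial (ε-close {0}): {0,2}
'd' @ 1: {}  — dead — no transitions
rest 'acaa' ignored (set empty)
final: {}; accept 1 not in set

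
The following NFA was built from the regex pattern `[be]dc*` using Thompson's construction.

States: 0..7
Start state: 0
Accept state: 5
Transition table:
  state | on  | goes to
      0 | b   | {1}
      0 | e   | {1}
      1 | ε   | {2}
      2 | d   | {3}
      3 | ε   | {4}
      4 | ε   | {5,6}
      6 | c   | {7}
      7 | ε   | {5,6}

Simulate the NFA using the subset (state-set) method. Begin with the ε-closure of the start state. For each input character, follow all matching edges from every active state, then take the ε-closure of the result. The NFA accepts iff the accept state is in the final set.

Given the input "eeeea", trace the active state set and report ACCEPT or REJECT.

start: ε-closure({0}) = {0}
'e' @ 1: {1,2}
'e' @ 2: {}  — state set empty
rest 'eea' ignored (set empty)
end set {} — state 5 not in

Answer: REJECT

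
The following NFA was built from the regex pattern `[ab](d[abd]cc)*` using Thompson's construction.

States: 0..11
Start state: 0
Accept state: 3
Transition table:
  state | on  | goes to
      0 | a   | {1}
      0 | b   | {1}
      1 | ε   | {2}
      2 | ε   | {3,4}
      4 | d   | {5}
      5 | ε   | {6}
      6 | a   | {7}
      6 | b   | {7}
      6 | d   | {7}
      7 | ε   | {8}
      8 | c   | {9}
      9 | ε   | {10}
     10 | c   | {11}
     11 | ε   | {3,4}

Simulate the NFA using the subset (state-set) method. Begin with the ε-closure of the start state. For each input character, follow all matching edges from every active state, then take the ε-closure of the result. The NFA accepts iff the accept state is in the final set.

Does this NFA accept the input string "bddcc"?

Answer: ACCEPT

Steps:
start: ε-closure({0}) = {0}
'b' @ 1: {1,2,3,4}  ✓accept
'd' @ 2: {5,6}
'd' @ 3: {7,8}
'c' @ 4: {9,10}
'c' @ 5: {3,4,11}  ✓accept
after full input: {3,4,11}  (accept=3 in)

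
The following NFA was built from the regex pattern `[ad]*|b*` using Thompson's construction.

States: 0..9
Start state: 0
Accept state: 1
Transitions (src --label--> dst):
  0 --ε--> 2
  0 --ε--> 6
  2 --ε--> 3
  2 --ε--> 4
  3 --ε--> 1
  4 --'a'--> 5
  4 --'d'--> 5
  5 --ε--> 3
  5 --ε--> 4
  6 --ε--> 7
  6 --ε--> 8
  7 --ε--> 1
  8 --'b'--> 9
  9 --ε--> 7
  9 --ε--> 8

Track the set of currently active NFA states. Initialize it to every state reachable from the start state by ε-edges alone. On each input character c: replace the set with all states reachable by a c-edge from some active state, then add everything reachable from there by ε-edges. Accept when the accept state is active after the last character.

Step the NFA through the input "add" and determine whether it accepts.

Answer: ACCEPT

Derivation:
start: ε-closure({0}) = {0,1,2,3,4,6,7,8}
'a' @ 1: {1,3,4,5}  [accepting]
'd' @ 2: {1,3,4,5}  [accepting]
'd' @ 3: {1,3,4,5}  [accepting]
after full input: {1,3,4,5}  (accept=1 in)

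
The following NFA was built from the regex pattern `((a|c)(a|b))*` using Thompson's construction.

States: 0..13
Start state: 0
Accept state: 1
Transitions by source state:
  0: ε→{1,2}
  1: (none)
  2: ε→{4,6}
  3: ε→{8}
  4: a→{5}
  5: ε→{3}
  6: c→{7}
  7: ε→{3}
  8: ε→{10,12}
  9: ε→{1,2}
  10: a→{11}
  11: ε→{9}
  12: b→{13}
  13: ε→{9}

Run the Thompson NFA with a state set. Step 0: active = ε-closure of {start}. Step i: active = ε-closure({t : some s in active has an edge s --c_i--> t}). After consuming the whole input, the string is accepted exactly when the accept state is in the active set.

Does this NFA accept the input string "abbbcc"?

S₀ = ε-closure({0}) = {0,1,2,4,6}
'a' @ 1: {3,5,8,10,12}
'b' @ 2: {1,2,4,6,9,13}  [accepting]
'b' @ 3: {}  — state set empty
rest 'bcc' ignored (set empty)
after full input: {}  (accept=1 not in)

Answer: REJECT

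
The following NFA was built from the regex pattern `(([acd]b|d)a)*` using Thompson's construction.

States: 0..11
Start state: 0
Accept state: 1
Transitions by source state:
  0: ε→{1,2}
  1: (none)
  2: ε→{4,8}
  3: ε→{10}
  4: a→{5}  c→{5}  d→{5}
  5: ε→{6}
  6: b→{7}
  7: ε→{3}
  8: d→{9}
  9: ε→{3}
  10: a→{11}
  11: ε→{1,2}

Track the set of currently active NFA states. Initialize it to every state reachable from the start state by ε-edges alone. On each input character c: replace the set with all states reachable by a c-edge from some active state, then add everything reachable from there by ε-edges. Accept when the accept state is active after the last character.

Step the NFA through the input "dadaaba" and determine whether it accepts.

Answer: ACCEPT

Derivation:
initial (ε-close {0}): {0,1,2,4,8}
'd' @ 1: {3,5,6,9,10}
'a' @ 2: {1,2,4,8,11}  [accepting]
'd' @ 3: {3,5,6,9,10}
'a' @ 4: {1,2,4,8,11}  [accepting]
'a' @ 5: {5,6}
'b' @ 6: {3,7,10}
'a' @ 7: {1,2,4,8,11}  [accepting]
final: {1,2,4,8,11}; accept 1 in set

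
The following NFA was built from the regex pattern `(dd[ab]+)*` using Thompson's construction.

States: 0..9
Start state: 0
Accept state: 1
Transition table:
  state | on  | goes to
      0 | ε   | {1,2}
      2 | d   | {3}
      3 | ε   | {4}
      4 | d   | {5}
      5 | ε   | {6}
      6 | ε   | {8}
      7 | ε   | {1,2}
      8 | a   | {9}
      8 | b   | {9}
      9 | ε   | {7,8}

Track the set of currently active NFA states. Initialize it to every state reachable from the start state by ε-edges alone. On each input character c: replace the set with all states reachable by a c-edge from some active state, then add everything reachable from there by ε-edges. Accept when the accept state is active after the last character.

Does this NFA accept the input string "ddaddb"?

start: ε-closure({0}) = {0,1,2}
'd' @ 1: {3,4}
'd' @ 2: {5,6,8}
'a' @ 3: {1,2,7,8,9}  ✓accept
'd' @ 4: {3,4}
'd' @ 5: {5,6,8}
'b' @ 6: {1,2,7,8,9}  ✓accept
final: {1,2,7,8,9}; accept 1 in set

Answer: ACCEPT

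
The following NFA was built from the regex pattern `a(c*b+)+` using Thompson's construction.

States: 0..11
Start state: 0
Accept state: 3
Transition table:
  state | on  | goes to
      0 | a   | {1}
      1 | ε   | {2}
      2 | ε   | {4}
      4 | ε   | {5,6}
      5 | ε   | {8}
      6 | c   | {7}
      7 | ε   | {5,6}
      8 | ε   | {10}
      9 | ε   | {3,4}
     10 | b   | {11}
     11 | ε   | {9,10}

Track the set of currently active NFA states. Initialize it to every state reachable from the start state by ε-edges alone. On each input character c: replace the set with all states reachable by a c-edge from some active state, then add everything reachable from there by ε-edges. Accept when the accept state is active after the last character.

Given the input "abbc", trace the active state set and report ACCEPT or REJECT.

start: ε-closure({0}) = {0}
'a' @ 1: {1,2,4,5,6,8,10}
'b' @ 2: {3,4,5,6,8,9,10,11}  [accepting]
'b' @ 3: {3,4,5,6,8,9,10,11}  [accepting]
'c' @ 4: {5,6,7,8,10}
end set {5,6,7,8,10} — state 3 not in

Answer: REJECT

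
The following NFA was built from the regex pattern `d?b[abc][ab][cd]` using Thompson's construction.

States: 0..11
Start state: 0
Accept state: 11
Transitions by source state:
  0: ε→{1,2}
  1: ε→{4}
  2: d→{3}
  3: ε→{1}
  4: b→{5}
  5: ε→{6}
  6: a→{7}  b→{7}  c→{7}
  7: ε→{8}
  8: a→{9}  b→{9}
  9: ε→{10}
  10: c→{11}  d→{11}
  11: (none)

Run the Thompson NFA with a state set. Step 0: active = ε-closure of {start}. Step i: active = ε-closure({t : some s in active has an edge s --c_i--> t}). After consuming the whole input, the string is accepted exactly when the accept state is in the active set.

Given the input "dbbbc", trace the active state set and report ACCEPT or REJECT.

Answer: ACCEPT

Trace:
initial (ε-close {0}): {0,1,2,4}
'd' @ 1: {1,3,4}
'b' @ 2: {5,6}
'b' @ 3: {7,8}
'b' @ 4: {9,10}
'c' @ 5: {11}  [accepting]
final: {11}; accept 11 in set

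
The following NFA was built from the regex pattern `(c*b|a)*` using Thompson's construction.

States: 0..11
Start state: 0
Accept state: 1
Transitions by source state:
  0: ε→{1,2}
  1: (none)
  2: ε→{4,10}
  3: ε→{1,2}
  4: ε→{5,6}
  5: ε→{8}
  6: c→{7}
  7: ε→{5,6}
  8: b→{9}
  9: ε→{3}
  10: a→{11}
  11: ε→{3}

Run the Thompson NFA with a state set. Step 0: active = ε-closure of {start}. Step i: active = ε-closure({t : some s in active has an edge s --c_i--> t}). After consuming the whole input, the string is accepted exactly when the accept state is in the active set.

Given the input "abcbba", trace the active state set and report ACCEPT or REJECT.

initial (ε-close {0}): {0,1,2,4,5,6,8,10}
'a' @ 1: {1,2,3,4,5,6,8,10,11}  ✓accept
'b' @ 2: {1,2,3,4,5,6,8,9,10}  ✓accept
'c' @ 3: {5,6,7,8}
'b' @ 4: {1,2,3,4,5,6,8,9,10}  ✓accept
'b' @ 5: {1,2,3,4,5,6,8,9,10}  ✓accept
'a' @ 6: {1,2,3,4,5,6,8,10,11}  ✓accept
after full input: {1,2,3,4,5,6,8,10,11}  (accept=1 in)

Answer: ACCEPT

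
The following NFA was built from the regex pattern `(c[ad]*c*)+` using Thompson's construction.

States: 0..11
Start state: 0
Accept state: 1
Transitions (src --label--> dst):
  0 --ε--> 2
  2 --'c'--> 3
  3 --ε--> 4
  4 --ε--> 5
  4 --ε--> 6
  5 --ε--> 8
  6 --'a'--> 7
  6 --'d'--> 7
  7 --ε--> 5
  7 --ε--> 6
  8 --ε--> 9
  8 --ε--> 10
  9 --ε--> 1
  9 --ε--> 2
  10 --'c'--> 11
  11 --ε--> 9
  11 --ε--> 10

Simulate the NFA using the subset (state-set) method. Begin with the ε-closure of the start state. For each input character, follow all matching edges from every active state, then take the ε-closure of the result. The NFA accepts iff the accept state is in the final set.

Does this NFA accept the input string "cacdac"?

Answer: ACCEPT

Trace:
start: ε-closure({0}) = {0,2}
'c' @ 1: {1,2,3,4,5,6,8,9,10}  [accepting]
'a' @ 2: {1,2,5,6,7,8,9,10}  [accepting]
'c' @ 3: {1,2,3,4,5,6,8,9,10,11}  [accepting]
'd' @ 4: {1,2,5,6,7,8,9,10}  [accepting]
'a' @ 5: {1,2,5,6,7,8,9,10}  [accepting]
'c' @ 6: {1,2,3,4,5,6,8,9,10,11}  [accepting]
after full input: {1,2,3,4,5,6,8,9,10,11}  (accept=1 in)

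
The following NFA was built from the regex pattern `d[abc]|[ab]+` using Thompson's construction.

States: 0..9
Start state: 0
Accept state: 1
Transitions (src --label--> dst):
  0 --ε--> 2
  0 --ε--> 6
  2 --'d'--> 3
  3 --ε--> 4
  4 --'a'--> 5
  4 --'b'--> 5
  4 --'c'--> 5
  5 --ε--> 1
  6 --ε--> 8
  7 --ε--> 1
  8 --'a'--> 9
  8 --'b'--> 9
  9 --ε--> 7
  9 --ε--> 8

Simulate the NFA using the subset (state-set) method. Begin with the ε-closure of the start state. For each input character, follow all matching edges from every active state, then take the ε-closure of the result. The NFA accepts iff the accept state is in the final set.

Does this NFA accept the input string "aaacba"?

Answer: REJECT

Derivation:
start: ε-closure({0}) = {0,2,6,8}
'a' @ 1: {1,7,8,9}  (accept∈set)
'a' @ 2: {1,7,8,9}  (accept∈set)
'a' @ 3: {1,7,8,9}  (accept∈set)
'c' @ 4: {}  — no active states
rest 'ba' ignored (set empty)
after full input: {}  (accept=1 not in)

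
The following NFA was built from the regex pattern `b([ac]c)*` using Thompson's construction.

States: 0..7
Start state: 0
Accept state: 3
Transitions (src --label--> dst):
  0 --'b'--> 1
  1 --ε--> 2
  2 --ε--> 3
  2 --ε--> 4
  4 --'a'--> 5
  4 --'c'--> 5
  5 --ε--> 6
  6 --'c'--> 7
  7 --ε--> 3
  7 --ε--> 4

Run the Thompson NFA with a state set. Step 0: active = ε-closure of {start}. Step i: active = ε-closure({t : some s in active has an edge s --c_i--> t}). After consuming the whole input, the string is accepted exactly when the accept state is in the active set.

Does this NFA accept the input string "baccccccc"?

initial (ε-close {0}): {0}
'b' @ 1: {1,2,3,4}  ✓accept
'a' @ 2: {5,6}
'c' @ 3: {3,4,7}  ✓accept
'c' @ 4: {5,6}
'c' @ 5: {3,4,7}  ✓accept
'c' @ 6: {5,6}
'c' @ 7: {3,4,7}  ✓accept
'c' @ 8: {5,6}
'c' @ 9: {3,4,7}  ✓accept
end set {3,4,7} — state 3 in

Answer: ACCEPT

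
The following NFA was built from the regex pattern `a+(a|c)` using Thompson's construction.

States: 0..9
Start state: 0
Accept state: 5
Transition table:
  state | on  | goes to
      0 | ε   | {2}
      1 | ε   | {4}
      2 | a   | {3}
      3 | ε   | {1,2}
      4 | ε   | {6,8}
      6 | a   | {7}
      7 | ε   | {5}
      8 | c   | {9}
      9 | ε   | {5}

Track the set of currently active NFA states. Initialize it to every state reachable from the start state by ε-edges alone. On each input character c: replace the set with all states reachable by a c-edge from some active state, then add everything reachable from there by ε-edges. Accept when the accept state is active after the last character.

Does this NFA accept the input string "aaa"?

Answer: ACCEPT

Trace:
S₀ = ε-closure({0}) = {0,2}
'a' @ 1: {1,2,3,4,6,8}
'a' @ 2: {1,2,3,4,5,6,7,8}  [accepting]
'a' @ 3: {1,2,3,4,5,6,7,8}  [accepting]
final: {1,2,3,4,5,6,7,8}; accept 5 in set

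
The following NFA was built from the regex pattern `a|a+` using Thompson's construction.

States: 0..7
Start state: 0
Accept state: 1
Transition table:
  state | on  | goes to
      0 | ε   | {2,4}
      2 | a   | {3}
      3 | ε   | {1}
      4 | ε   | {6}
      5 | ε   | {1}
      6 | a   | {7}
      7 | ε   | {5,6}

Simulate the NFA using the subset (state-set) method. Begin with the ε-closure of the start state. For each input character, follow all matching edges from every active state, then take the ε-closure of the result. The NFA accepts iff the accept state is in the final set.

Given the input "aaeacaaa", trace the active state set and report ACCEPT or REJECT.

start: ε-closure({0}) = {0,2,4,6}
'a' @ 1: {1,3,5,6,7}  (accept∈set)
'a' @ 2: {1,5,6,7}  (accept∈set)
'e' @ 3: {}  — no active states
rest 'acaaa' ignored (set empty)
end set {} — state 1 not in

Answer: REJECT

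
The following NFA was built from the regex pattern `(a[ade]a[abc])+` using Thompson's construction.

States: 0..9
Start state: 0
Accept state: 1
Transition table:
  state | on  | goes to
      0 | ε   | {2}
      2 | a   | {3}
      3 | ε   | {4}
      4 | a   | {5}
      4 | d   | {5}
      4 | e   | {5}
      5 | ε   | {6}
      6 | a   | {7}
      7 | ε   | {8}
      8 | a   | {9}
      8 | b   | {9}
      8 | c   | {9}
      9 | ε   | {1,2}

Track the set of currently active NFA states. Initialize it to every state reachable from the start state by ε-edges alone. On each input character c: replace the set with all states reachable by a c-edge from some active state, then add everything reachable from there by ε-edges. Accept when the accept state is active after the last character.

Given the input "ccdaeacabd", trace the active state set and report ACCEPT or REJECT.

start: ε-closure({0}) = {0,2}
'c' @ 1: {}  — dead — no transitions
rest 'cdaeacabd' ignored (set empty)
end set {} — state 1 not in

Answer: REJECT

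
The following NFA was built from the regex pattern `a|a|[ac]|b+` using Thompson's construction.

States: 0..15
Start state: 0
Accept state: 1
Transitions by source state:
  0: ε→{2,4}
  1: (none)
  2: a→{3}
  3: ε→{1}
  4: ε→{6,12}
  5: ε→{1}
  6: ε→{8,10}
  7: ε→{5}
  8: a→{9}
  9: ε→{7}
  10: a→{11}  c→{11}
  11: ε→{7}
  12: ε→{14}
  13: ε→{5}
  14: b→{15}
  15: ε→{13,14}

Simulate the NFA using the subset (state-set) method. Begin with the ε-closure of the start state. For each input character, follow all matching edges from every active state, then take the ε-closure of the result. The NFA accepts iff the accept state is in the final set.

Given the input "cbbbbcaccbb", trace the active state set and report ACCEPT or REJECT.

initial (ε-close {0}): {0,2,4,6,8,10,12,14}
'c' @ 1: {1,5,7,11}  ✓accept
'b' @ 2: {}  — state set empty
rest 'bbbcaccbb' ignored (set empty)
final: {}; accept 1 not in set

Answer: REJECT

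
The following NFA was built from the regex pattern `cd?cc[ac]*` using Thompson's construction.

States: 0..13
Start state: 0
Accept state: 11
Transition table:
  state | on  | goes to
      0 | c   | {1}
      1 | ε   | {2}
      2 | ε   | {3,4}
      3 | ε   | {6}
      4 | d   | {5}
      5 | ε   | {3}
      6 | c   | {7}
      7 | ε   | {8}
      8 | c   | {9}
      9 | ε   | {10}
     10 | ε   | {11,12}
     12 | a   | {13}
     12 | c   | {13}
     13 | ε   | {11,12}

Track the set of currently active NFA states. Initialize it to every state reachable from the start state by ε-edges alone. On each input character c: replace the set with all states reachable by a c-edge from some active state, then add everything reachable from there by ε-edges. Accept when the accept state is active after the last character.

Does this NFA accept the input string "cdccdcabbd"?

start: ε-closure({0}) = {0}
'c' @ 1: {1,2,3,4,6}
'd' @ 2: {3,5,6}
'c' @ 3: {7,8}
'c' @ 4: {9,10,11,12}  (accept∈set)
'd' @ 5: {}  — state set empty
rest 'cabbd' ignored (set empty)
end set {} — state 11 not in

Answer: REJECT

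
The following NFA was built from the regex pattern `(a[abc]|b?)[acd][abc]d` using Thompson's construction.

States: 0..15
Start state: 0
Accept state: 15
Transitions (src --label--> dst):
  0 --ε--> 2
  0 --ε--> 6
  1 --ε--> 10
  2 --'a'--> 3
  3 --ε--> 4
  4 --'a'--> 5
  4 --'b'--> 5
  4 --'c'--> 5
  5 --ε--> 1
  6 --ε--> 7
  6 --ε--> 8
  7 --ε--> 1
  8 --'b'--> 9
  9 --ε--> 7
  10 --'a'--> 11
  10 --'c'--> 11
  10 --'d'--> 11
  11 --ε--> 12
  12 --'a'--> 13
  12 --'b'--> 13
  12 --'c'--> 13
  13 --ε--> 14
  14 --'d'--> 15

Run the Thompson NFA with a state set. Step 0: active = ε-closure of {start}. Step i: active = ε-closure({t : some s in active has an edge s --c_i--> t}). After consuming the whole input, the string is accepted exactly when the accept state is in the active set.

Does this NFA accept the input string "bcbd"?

start: ε-closure({0}) = {0,1,2,6,7,8,10}
'b' @ 1: {1,7,9,10}
'c' @ 2: {11,12}
'b' @ 3: {13,14}
'd' @ 4: {15}  (accept∈set)
after full input: {15}  (accept=15 in)

Answer: ACCEPT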